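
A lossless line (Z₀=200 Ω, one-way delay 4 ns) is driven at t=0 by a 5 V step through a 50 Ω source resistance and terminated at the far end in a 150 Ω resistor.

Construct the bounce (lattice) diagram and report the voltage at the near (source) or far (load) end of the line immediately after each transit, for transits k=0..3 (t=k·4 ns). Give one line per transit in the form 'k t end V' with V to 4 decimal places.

Γ_L=-0.142857, Γ_S=-0.600000; launch V₁=5·200/250=4.000000
k=0 src: V=4.0000
k=1 load: inc=4.000000, refl=4.000000·-0.142857=-0.5714; V=0.000000+4.000000+-0.571429=3.4286
k=2 src: inc=-0.571429, refl=-0.571429·-0.600000=0.3429; V=4.000000+-0.571429+0.342857=3.7714
k=3 load: inc=0.342857, refl=0.342857·-0.142857=-0.0490; V=3.428571+0.342857+-0.048980=3.7224

0 0 source 4.0000
1 4 load 3.4286
2 8 source 3.7714
3 12 load 3.7224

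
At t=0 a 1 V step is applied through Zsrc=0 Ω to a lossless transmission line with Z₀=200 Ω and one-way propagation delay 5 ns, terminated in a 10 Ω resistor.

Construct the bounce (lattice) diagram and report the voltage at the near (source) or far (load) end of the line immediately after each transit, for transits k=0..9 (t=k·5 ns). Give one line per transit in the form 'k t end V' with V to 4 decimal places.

0 0 source 1.0000
1 5 load 0.0952
2 10 source 1.0000
3 15 load 0.1814
4 20 source 1.0000
5 25 load 0.2594
6 30 source 1.0000
7 35 load 0.3299
8 40 source 1.0000
9 45 load 0.3937

Γ_L=-0.904762, Γ_S=-1.000000; launch V₁=1·200/200=1.000000
k=0 src: V=1.0000
k=1 load: inc=1.000000, refl=1.000000·-0.904762=-0.9048; V=0.000000+1.000000+-0.904762=0.0952
k=2 src: inc=-0.904762, refl=-0.904762·-1.000000=0.9048; V=1.000000+-0.904762+0.904762=1.0000
k=3 load: inc=0.904762, refl=0.904762·-0.904762=-0.8186; V=0.095238+0.904762+-0.818594=0.1814
k=4 src: inc=-0.818594, refl=-0.818594·-1.000000=0.8186; V=1.000000+-0.818594+0.818594=1.0000
k=5 load: inc=0.818594, refl=0.818594·-0.904762=-0.7406; V=0.181406+0.818594+-0.740633=0.2594
k=6 src: inc=-0.740633, refl=-0.740633·-1.000000=0.7406; V=1.000000+-0.740633+0.740633=1.0000
k=7 load: inc=0.740633, refl=0.740633·-0.904762=-0.6701; V=0.259367+0.740633+-0.670096=0.3299
k=8 src: inc=-0.670096, refl=-0.670096·-1.000000=0.6701; V=1.000000+-0.670096+0.670096=1.0000
k=9 load: inc=0.670096, refl=0.670096·-0.904762=-0.6063; V=0.329904+0.670096+-0.606278=0.3937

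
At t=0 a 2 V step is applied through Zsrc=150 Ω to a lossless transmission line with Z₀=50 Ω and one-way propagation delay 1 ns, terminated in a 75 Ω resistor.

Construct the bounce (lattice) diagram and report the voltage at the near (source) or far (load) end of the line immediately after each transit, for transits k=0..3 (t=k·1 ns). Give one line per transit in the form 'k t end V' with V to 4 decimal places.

0 0 source 0.5000
1 1 load 0.6000
2 2 source 0.6500
3 3 load 0.6600

Γ_L=0.200000, Γ_S=0.500000; launch V₁=2·50/200=0.500000
k=0 src: V=0.5000
k=1 load: inc=0.500000, refl=0.500000·0.200000=0.1000; V=0.000000+0.500000+0.100000=0.6000
k=2 src: inc=0.100000, refl=0.100000·0.500000=0.0500; V=0.500000+0.100000+0.050000=0.6500
k=3 load: inc=0.050000, refl=0.050000·0.200000=0.0100; V=0.600000+0.050000+0.010000=0.6600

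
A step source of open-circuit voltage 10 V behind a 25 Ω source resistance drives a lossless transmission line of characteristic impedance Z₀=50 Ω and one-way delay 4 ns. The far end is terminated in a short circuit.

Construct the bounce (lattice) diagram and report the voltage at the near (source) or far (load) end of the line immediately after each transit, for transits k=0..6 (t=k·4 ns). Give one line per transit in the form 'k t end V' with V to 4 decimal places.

Γ_L=-1.000000, Γ_S=-0.333333; launch V₁=10·50/75=6.666667
k=0 src: V=6.6667
k=1 load: inc=6.666667, refl=6.666667·-1.000000=-6.6667; V=0.000000+6.666667+-6.666667=0.0000
k=2 src: inc=-6.666667, refl=-6.666667·-0.333333=2.2222; V=6.666667+-6.666667+2.222222=2.2222
k=3 load: inc=2.222222, refl=2.222222·-1.000000=-2.2222; V=0.000000+2.222222+-2.222222=0.0000
k=4 src: inc=-2.222222, refl=-2.222222·-0.333333=0.7407; V=2.222222+-2.222222+0.740741=0.7407
k=5 load: inc=0.740741, refl=0.740741·-1.000000=-0.7407; V=0.000000+0.740741+-0.740741=0.0000
k=6 src: inc=-0.740741, refl=-0.740741·-0.333333=0.2469; V=0.740741+-0.740741+0.246914=0.2469

0 0 source 6.6667
1 4 load 0.0000
2 8 source 2.2222
3 12 load 0.0000
4 16 source 0.7407
5 20 load 0.0000
6 24 source 0.2469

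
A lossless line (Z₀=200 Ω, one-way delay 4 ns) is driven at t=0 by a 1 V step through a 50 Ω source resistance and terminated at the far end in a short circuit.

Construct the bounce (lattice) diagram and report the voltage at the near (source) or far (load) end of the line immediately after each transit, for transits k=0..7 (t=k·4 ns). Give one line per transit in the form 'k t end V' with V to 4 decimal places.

0 0 source 0.8000
1 4 load 0.0000
2 8 source 0.4800
3 12 load 0.0000
4 16 source 0.2880
5 20 load 0.0000
6 24 source 0.1728
7 28 load 0.0000

Γ_L=-1.000000, Γ_S=-0.600000; launch V₁=1·200/250=0.800000
k=0 src: V=0.8000
k=1 load: inc=0.800000, refl=0.800000·-1.000000=-0.8000; V=0.000000+0.800000+-0.800000=0.0000
k=2 src: inc=-0.800000, refl=-0.800000·-0.600000=0.4800; V=0.800000+-0.800000+0.480000=0.4800
k=3 load: inc=0.480000, refl=0.480000·-1.000000=-0.4800; V=0.000000+0.480000+-0.480000=0.0000
k=4 src: inc=-0.480000, refl=-0.480000·-0.600000=0.2880; V=0.480000+-0.480000+0.288000=0.2880
k=5 load: inc=0.288000, refl=0.288000·-1.000000=-0.2880; V=0.000000+0.288000+-0.288000=0.0000
k=6 src: inc=-0.288000, refl=-0.288000·-0.600000=0.1728; V=0.288000+-0.288000+0.172800=0.1728
k=7 load: inc=0.172800, refl=0.172800·-1.000000=-0.1728; V=0.000000+0.172800+-0.172800=0.0000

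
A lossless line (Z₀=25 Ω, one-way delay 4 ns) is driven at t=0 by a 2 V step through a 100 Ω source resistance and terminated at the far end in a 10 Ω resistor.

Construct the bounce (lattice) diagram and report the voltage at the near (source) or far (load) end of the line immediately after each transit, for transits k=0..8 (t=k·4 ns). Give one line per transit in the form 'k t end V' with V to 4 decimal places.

Γ_L=-0.428571, Γ_S=0.600000; launch V₁=2·25/125=0.400000
k=0 src: V=0.4000
k=1 load: inc=0.400000, refl=0.400000·-0.428571=-0.1714; V=0.000000+0.400000+-0.171429=0.2286
k=2 src: inc=-0.171429, refl=-0.171429·0.600000=-0.1029; V=0.400000+-0.171429+-0.102857=0.1257
k=3 load: inc=-0.102857, refl=-0.102857·-0.428571=0.0441; V=0.228571+-0.102857+0.044082=0.1698
k=4 src: inc=0.044082, refl=0.044082·0.600000=0.0264; V=0.125714+0.044082+0.026449=0.1962
k=5 load: inc=0.026449, refl=0.026449·-0.428571=-0.0113; V=0.169796+0.026449+-0.011335=0.1849
k=6 src: inc=-0.011335, refl=-0.011335·0.600000=-0.0068; V=0.196245+-0.011335+-0.006801=0.1781
k=7 load: inc=-0.006801, refl=-0.006801·-0.428571=0.0029; V=0.184910+-0.006801+0.002915=0.1810
k=8 src: inc=0.002915, refl=0.002915·0.600000=0.0017; V=0.178108+0.002915+0.001749=0.1828

0 0 source 0.4000
1 4 load 0.2286
2 8 source 0.1257
3 12 load 0.1698
4 16 source 0.1962
5 20 load 0.1849
6 24 source 0.1781
7 28 load 0.1810
8 32 source 0.1828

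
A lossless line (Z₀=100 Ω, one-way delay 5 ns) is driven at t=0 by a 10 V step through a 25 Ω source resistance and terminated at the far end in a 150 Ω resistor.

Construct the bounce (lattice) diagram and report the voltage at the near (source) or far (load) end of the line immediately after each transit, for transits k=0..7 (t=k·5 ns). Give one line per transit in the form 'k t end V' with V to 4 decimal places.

Γ_L=0.200000, Γ_S=-0.600000; launch V₁=10·100/125=8.000000
k=0 src: V=8.0000
k=1 load: inc=8.000000, refl=8.000000·0.200000=1.6000; V=0.000000+8.000000+1.600000=9.6000
k=2 src: inc=1.600000, refl=1.600000·-0.600000=-0.9600; V=8.000000+1.600000+-0.960000=8.6400
k=3 load: inc=-0.960000, refl=-0.960000·0.200000=-0.1920; V=9.600000+-0.960000+-0.192000=8.4480
k=4 src: inc=-0.192000, refl=-0.192000·-0.600000=0.1152; V=8.640000+-0.192000+0.115200=8.5632
k=5 load: inc=0.115200, refl=0.115200·0.200000=0.0230; V=8.448000+0.115200+0.023040=8.5862
k=6 src: inc=0.023040, refl=0.023040·-0.600000=-0.0138; V=8.563200+0.023040+-0.013824=8.5724
k=7 load: inc=-0.013824, refl=-0.013824·0.200000=-0.0028; V=8.586240+-0.013824+-0.002765=8.5697

0 0 source 8.0000
1 5 load 9.6000
2 10 source 8.6400
3 15 load 8.4480
4 20 source 8.5632
5 25 load 8.5862
6 30 source 8.5724
7 35 load 8.5697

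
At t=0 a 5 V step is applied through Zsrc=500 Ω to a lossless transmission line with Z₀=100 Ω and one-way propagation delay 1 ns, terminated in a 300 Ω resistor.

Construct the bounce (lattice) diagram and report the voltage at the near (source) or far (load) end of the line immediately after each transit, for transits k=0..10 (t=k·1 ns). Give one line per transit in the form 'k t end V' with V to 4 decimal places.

Γ_L=0.500000, Γ_S=0.666667; launch V₁=5·100/600=0.833333
k=0 src: V=0.8333
k=1 load: inc=0.833333, refl=0.833333·0.500000=0.4167; V=0.000000+0.833333+0.416667=1.2500
k=2 src: inc=0.416667, refl=0.416667·0.666667=0.2778; V=0.833333+0.416667+0.277778=1.5278
k=3 load: inc=0.277778, refl=0.277778·0.500000=0.1389; V=1.250000+0.277778+0.138889=1.6667
k=4 src: inc=0.138889, refl=0.138889·0.666667=0.0926; V=1.527778+0.138889+0.092593=1.7593
k=5 load: inc=0.092593, refl=0.092593·0.500000=0.0463; V=1.666667+0.092593+0.046296=1.8056
k=6 src: inc=0.046296, refl=0.046296·0.666667=0.0309; V=1.759259+0.046296+0.030864=1.8364
k=7 load: inc=0.030864, refl=0.030864·0.500000=0.0154; V=1.805556+0.030864+0.015432=1.8519
k=8 src: inc=0.015432, refl=0.015432·0.666667=0.0103; V=1.836420+0.015432+0.010288=1.8621
k=9 load: inc=0.010288, refl=0.010288·0.500000=0.0051; V=1.851852+0.010288+0.005144=1.8673
k=10 src: inc=0.005144, refl=0.005144·0.666667=0.0034; V=1.862140+0.005144+0.003429=1.8707

0 0 source 0.8333
1 1 load 1.2500
2 2 source 1.5278
3 3 load 1.6667
4 4 source 1.7593
5 5 load 1.8056
6 6 source 1.8364
7 7 load 1.8519
8 8 source 1.8621
9 9 load 1.8673
10 10 source 1.8707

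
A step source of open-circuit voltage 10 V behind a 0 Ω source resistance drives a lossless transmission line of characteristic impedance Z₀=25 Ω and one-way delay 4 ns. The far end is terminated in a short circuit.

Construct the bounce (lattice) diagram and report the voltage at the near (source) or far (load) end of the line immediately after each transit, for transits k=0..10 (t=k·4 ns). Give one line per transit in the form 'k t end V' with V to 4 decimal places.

Γ_L=-1.000000, Γ_S=-1.000000; launch V₁=10·25/25=10.000000
k=0 src: V=10.0000
k=1 load: inc=10.000000, refl=10.000000·-1.000000=-10.0000; V=0.000000+10.000000+-10.000000=0.0000
k=2 src: inc=-10.000000, refl=-10.000000·-1.000000=10.0000; V=10.000000+-10.000000+10.000000=10.0000
k=3 load: inc=10.000000, refl=10.000000·-1.000000=-10.0000; V=0.000000+10.000000+-10.000000=0.0000
k=4 src: inc=-10.000000, refl=-10.000000·-1.000000=10.0000; V=10.000000+-10.000000+10.000000=10.0000
k=5 load: inc=10.000000, refl=10.000000·-1.000000=-10.0000; V=0.000000+10.000000+-10.000000=0.0000
k=6 src: inc=-10.000000, refl=-10.000000·-1.000000=10.0000; V=10.000000+-10.000000+10.000000=10.0000
k=7 load: inc=10.000000, refl=10.000000·-1.000000=-10.0000; V=0.000000+10.000000+-10.000000=0.0000
k=8 src: inc=-10.000000, refl=-10.000000·-1.000000=10.0000; V=10.000000+-10.000000+10.000000=10.0000
k=9 load: inc=10.000000, refl=10.000000·-1.000000=-10.0000; V=0.000000+10.000000+-10.000000=0.0000
k=10 src: inc=-10.000000, refl=-10.000000·-1.000000=10.0000; V=10.000000+-10.000000+10.000000=10.0000

0 0 source 10.0000
1 4 load 0.0000
2 8 source 10.0000
3 12 load 0.0000
4 16 source 10.0000
5 20 load 0.0000
6 24 source 10.0000
7 28 load 0.0000
8 32 source 10.0000
9 36 load 0.0000
10 40 source 10.0000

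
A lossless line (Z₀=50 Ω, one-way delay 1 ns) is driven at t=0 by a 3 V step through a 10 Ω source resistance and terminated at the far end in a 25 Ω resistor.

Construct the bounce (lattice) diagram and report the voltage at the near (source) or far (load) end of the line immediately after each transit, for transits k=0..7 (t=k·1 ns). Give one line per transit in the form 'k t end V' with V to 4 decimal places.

0 0 source 2.5000
1 1 load 1.6667
2 2 source 2.2222
3 3 load 2.0370
4 4 source 2.1605
5 5 load 2.1193
6 6 source 2.1468
7 7 load 2.1376

Γ_L=-0.333333, Γ_S=-0.666667; launch V₁=3·50/60=2.500000
k=0 src: V=2.5000
k=1 load: inc=2.500000, refl=2.500000·-0.333333=-0.8333; V=0.000000+2.500000+-0.833333=1.6667
k=2 src: inc=-0.833333, refl=-0.833333·-0.666667=0.5556; V=2.500000+-0.833333+0.555556=2.2222
k=3 load: inc=0.555556, refl=0.555556·-0.333333=-0.1852; V=1.666667+0.555556+-0.185185=2.0370
k=4 src: inc=-0.185185, refl=-0.185185·-0.666667=0.1235; V=2.222222+-0.185185+0.123457=2.1605
k=5 load: inc=0.123457, refl=0.123457·-0.333333=-0.0412; V=2.037037+0.123457+-0.041152=2.1193
k=6 src: inc=-0.041152, refl=-0.041152·-0.666667=0.0274; V=2.160494+-0.041152+0.027435=2.1468
k=7 load: inc=0.027435, refl=0.027435·-0.333333=-0.0091; V=2.119342+0.027435+-0.009145=2.1376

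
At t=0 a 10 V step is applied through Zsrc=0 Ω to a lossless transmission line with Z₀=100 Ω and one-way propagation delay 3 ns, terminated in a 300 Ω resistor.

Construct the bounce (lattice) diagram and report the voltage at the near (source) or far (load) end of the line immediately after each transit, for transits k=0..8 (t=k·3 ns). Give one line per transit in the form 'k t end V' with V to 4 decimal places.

Γ_L=0.500000, Γ_S=-1.000000; launch V₁=10·100/100=10.000000
k=0 src: V=10.0000
k=1 load: inc=10.000000, refl=10.000000·0.500000=5.0000; V=0.000000+10.000000+5.000000=15.0000
k=2 src: inc=5.000000, refl=5.000000·-1.000000=-5.0000; V=10.000000+5.000000+-5.000000=10.0000
k=3 load: inc=-5.000000, refl=-5.000000·0.500000=-2.5000; V=15.000000+-5.000000+-2.500000=7.5000
k=4 src: inc=-2.500000, refl=-2.500000·-1.000000=2.5000; V=10.000000+-2.500000+2.500000=10.0000
k=5 load: inc=2.500000, refl=2.500000·0.500000=1.2500; V=7.500000+2.500000+1.250000=11.2500
k=6 src: inc=1.250000, refl=1.250000·-1.000000=-1.2500; V=10.000000+1.250000+-1.250000=10.0000
k=7 load: inc=-1.250000, refl=-1.250000·0.500000=-0.6250; V=11.250000+-1.250000+-0.625000=9.3750
k=8 src: inc=-0.625000, refl=-0.625000·-1.000000=0.6250; V=10.000000+-0.625000+0.625000=10.0000

0 0 source 10.0000
1 3 load 15.0000
2 6 source 10.0000
3 9 load 7.5000
4 12 source 10.0000
5 15 load 11.2500
6 18 source 10.0000
7 21 load 9.3750
8 24 source 10.0000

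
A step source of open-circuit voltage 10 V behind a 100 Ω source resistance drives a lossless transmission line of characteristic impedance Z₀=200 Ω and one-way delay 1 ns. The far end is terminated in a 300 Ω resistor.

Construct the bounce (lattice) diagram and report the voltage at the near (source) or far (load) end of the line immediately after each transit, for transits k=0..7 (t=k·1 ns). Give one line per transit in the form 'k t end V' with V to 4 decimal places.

Γ_L=0.200000, Γ_S=-0.333333; launch V₁=10·200/300=6.666667
k=0 src: V=6.6667
k=1 load: inc=6.666667, refl=6.666667·0.200000=1.3333; V=0.000000+6.666667+1.333333=8.0000
k=2 src: inc=1.333333, refl=1.333333·-0.333333=-0.4444; V=6.666667+1.333333+-0.444444=7.5556
k=3 load: inc=-0.444444, refl=-0.444444·0.200000=-0.0889; V=8.000000+-0.444444+-0.088889=7.4667
k=4 src: inc=-0.088889, refl=-0.088889·-0.333333=0.0296; V=7.555556+-0.088889+0.029630=7.4963
k=5 load: inc=0.029630, refl=0.029630·0.200000=0.0059; V=7.466667+0.029630+0.005926=7.5022
k=6 src: inc=0.005926, refl=0.005926·-0.333333=-0.0020; V=7.496296+0.005926+-0.001975=7.5002
k=7 load: inc=-0.001975, refl=-0.001975·0.200000=-0.0004; V=7.502222+-0.001975+-0.000395=7.4999

0 0 source 6.6667
1 1 load 8.0000
2 2 source 7.5556
3 3 load 7.4667
4 4 source 7.4963
5 5 load 7.5022
6 6 source 7.5002
7 7 load 7.4999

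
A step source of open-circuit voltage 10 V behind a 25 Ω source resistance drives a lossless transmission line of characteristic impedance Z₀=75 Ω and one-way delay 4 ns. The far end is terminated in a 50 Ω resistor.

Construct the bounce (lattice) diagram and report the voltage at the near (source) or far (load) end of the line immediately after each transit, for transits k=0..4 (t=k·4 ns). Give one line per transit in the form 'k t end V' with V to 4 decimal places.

Γ_L=-0.200000, Γ_S=-0.500000; launch V₁=10·75/100=7.500000
k=0 src: V=7.5000
k=1 load: inc=7.500000, refl=7.500000·-0.200000=-1.5000; V=0.000000+7.500000+-1.500000=6.0000
k=2 src: inc=-1.500000, refl=-1.500000·-0.500000=0.7500; V=7.500000+-1.500000+0.750000=6.7500
k=3 load: inc=0.750000, refl=0.750000·-0.200000=-0.1500; V=6.000000+0.750000+-0.150000=6.6000
k=4 src: inc=-0.150000, refl=-0.150000·-0.500000=0.0750; V=6.750000+-0.150000+0.075000=6.6750

0 0 source 7.5000
1 4 load 6.0000
2 8 source 6.7500
3 12 load 6.6000
4 16 source 6.6750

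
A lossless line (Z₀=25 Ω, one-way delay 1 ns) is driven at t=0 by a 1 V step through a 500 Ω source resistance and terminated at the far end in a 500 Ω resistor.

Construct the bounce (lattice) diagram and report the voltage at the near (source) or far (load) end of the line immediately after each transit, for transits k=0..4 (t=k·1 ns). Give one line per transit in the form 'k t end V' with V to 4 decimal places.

Γ_L=0.904762, Γ_S=0.904762; launch V₁=1·25/525=0.047619
k=0 src: V=0.0476
k=1 load: inc=0.047619, refl=0.047619·0.904762=0.0431; V=0.000000+0.047619+0.043084=0.0907
k=2 src: inc=0.043084, refl=0.043084·0.904762=0.0390; V=0.047619+0.043084+0.038981=0.1297
k=3 load: inc=0.038981, refl=0.038981·0.904762=0.0353; V=0.090703+0.038981+0.035268=0.1650
k=4 src: inc=0.035268, refl=0.035268·0.904762=0.0319; V=0.129684+0.035268+0.031909=0.1969

0 0 source 0.0476
1 1 load 0.0907
2 2 source 0.1297
3 3 load 0.1650
4 4 source 0.1969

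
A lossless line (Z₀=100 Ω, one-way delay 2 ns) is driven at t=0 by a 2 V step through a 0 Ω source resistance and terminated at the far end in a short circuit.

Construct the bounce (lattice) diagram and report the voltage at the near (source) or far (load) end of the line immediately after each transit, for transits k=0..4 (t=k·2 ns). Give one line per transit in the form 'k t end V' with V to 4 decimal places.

Γ_L=-1.000000, Γ_S=-1.000000; launch V₁=2·100/100=2.000000
k=0 src: V=2.0000
k=1 load: inc=2.000000, refl=2.000000·-1.000000=-2.0000; V=0.000000+2.000000+-2.000000=0.0000
k=2 src: inc=-2.000000, refl=-2.000000·-1.000000=2.0000; V=2.000000+-2.000000+2.000000=2.0000
k=3 load: inc=2.000000, refl=2.000000·-1.000000=-2.0000; V=0.000000+2.000000+-2.000000=0.0000
k=4 src: inc=-2.000000, refl=-2.000000·-1.000000=2.0000; V=2.000000+-2.000000+2.000000=2.0000

0 0 source 2.0000
1 2 load 0.0000
2 4 source 2.0000
3 6 load 0.0000
4 8 source 2.0000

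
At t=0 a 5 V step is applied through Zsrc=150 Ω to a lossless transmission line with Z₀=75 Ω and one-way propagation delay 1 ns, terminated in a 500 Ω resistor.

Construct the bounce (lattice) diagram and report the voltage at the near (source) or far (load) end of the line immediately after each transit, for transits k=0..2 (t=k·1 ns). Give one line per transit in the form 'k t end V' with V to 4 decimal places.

0 0 source 1.6667
1 1 load 2.8986
2 2 source 3.3092

Γ_L=0.739130, Γ_S=0.333333; launch V₁=5·75/225=1.666667
k=0 src: V=1.6667
k=1 load: inc=1.666667, refl=1.666667·0.739130=1.2319; V=0.000000+1.666667+1.231884=2.8986
k=2 src: inc=1.231884, refl=1.231884·0.333333=0.4106; V=1.666667+1.231884+0.410628=3.3092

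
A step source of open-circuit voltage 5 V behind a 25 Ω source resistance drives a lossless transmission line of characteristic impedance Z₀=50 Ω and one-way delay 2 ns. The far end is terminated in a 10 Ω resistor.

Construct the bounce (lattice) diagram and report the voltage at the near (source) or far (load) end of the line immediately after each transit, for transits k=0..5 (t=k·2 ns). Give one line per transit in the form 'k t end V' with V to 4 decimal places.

Γ_L=-0.666667, Γ_S=-0.333333; launch V₁=5·50/75=3.333333
k=0 src: V=3.3333
k=1 load: inc=3.333333, refl=3.333333·-0.666667=-2.2222; V=0.000000+3.333333+-2.222222=1.1111
k=2 src: inc=-2.222222, refl=-2.222222·-0.333333=0.7407; V=3.333333+-2.222222+0.740741=1.8519
k=3 load: inc=0.740741, refl=0.740741·-0.666667=-0.4938; V=1.111111+0.740741+-0.493827=1.3580
k=4 src: inc=-0.493827, refl=-0.493827·-0.333333=0.1646; V=1.851852+-0.493827+0.164609=1.5226
k=5 load: inc=0.164609, refl=0.164609·-0.666667=-0.1097; V=1.358025+0.164609+-0.109739=1.4129

0 0 source 3.3333
1 2 load 1.1111
2 4 source 1.8519
3 6 load 1.3580
4 8 source 1.5226
5 10 load 1.4129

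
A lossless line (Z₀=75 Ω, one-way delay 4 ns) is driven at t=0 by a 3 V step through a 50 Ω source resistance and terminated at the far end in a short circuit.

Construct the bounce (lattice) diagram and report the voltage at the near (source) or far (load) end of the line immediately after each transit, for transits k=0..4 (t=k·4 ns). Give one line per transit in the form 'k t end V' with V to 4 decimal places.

Γ_L=-1.000000, Γ_S=-0.200000; launch V₁=3·75/125=1.800000
k=0 src: V=1.8000
k=1 load: inc=1.800000, refl=1.800000·-1.000000=-1.8000; V=0.000000+1.800000+-1.800000=0.0000
k=2 src: inc=-1.800000, refl=-1.800000·-0.200000=0.3600; V=1.800000+-1.800000+0.360000=0.3600
k=3 load: inc=0.360000, refl=0.360000·-1.000000=-0.3600; V=0.000000+0.360000+-0.360000=0.0000
k=4 src: inc=-0.360000, refl=-0.360000·-0.200000=0.0720; V=0.360000+-0.360000+0.072000=0.0720

0 0 source 1.8000
1 4 load 0.0000
2 8 source 0.3600
3 12 load 0.0000
4 16 source 0.0720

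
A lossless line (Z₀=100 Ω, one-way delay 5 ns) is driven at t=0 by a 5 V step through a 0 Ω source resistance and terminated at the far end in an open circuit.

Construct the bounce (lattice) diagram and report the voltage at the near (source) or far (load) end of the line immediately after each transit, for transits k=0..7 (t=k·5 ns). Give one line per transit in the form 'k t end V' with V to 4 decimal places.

Γ_L=1.000000, Γ_S=-1.000000; launch V₁=5·100/100=5.000000
k=0 src: V=5.0000
k=1 load: inc=5.000000, refl=5.000000·1.000000=5.0000; V=0.000000+5.000000+5.000000=10.0000
k=2 src: inc=5.000000, refl=5.000000·-1.000000=-5.0000; V=5.000000+5.000000+-5.000000=5.0000
k=3 load: inc=-5.000000, refl=-5.000000·1.000000=-5.0000; V=10.000000+-5.000000+-5.000000=0.0000
k=4 src: inc=-5.000000, refl=-5.000000·-1.000000=5.0000; V=5.000000+-5.000000+5.000000=5.0000
k=5 load: inc=5.000000, refl=5.000000·1.000000=5.0000; V=0.000000+5.000000+5.000000=10.0000
k=6 src: inc=5.000000, refl=5.000000·-1.000000=-5.0000; V=5.000000+5.000000+-5.000000=5.0000
k=7 load: inc=-5.000000, refl=-5.000000·1.000000=-5.0000; V=10.000000+-5.000000+-5.000000=0.0000

0 0 source 5.0000
1 5 load 10.0000
2 10 source 5.0000
3 15 load 0.0000
4 20 source 5.0000
5 25 load 10.0000
6 30 source 5.0000
7 35 load 0.0000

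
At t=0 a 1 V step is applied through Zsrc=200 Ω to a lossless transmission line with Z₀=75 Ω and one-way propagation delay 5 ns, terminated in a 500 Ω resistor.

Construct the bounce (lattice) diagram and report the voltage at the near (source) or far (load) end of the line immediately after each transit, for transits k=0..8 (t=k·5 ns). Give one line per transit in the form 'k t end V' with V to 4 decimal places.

Γ_L=0.739130, Γ_S=0.454545; launch V₁=1·75/275=0.272727
k=0 src: V=0.2727
k=1 load: inc=0.272727, refl=0.272727·0.739130=0.2016; V=0.000000+0.272727+0.201581=0.4743
k=2 src: inc=0.201581, refl=0.201581·0.454545=0.0916; V=0.272727+0.201581+0.091628=0.5659
k=3 load: inc=0.091628, refl=0.091628·0.739130=0.0677; V=0.474308+0.091628+0.067725=0.6337
k=4 src: inc=0.067725, refl=0.067725·0.454545=0.0308; V=0.565936+0.067725+0.030784=0.6644
k=5 load: inc=0.030784, refl=0.030784·0.739130=0.0228; V=0.633661+0.030784+0.022753=0.6872
k=6 src: inc=0.022753, refl=0.022753·0.454545=0.0103; V=0.664445+0.022753+0.010342=0.6975
k=7 load: inc=0.010342, refl=0.010342·0.739130=0.0076; V=0.687198+0.010342+0.007644=0.7052
k=8 src: inc=0.007644, refl=0.007644·0.454545=0.0035; V=0.697541+0.007644+0.003475=0.7087

0 0 source 0.2727
1 5 load 0.4743
2 10 source 0.5659
3 15 load 0.6337
4 20 source 0.6644
5 25 load 0.6872
6 30 source 0.6975
7 35 load 0.7052
8 40 source 0.7087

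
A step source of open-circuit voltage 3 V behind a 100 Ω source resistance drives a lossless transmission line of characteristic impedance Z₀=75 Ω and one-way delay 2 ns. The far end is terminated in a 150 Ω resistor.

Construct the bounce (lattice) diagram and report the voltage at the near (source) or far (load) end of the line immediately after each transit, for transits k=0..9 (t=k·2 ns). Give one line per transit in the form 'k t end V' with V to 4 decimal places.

0 0 source 1.2857
1 2 load 1.7143
2 4 source 1.7755
3 6 load 1.7959
4 8 source 1.7988
5 10 load 1.7998
6 12 source 1.7999
7 14 load 1.8000
8 16 source 1.8000
9 18 load 1.8000

Γ_L=0.333333, Γ_S=0.142857; launch V₁=3·75/175=1.285714
k=0 src: V=1.2857
k=1 load: inc=1.285714, refl=1.285714·0.333333=0.4286; V=0.000000+1.285714+0.428571=1.7143
k=2 src: inc=0.428571, refl=0.428571·0.142857=0.0612; V=1.285714+0.428571+0.061224=1.7755
k=3 load: inc=0.061224, refl=0.061224·0.333333=0.0204; V=1.714286+0.061224+0.020408=1.7959
k=4 src: inc=0.020408, refl=0.020408·0.142857=0.0029; V=1.775510+0.020408+0.002915=1.7988
k=5 load: inc=0.002915, refl=0.002915·0.333333=0.0010; V=1.795918+0.002915+0.000972=1.7998
k=6 src: inc=0.000972, refl=0.000972·0.142857=0.0001; V=1.798834+0.000972+0.000139=1.7999
k=7 load: inc=0.000139, refl=0.000139·0.333333=0.0000; V=1.799806+0.000139+0.000046=1.8000
k=8 src: inc=0.000046, refl=0.000046·0.142857=0.0000; V=1.799944+0.000046+0.000007=1.8000
k=9 load: inc=0.000007, refl=0.000007·0.333333=0.0000; V=1.799991+0.000007+0.000002=1.8000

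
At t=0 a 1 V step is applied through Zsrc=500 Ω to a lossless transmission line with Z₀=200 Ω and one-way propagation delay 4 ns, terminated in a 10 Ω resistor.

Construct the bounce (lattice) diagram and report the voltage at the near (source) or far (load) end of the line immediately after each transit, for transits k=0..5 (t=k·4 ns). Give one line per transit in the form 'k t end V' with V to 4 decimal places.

0 0 source 0.2857
1 4 load 0.0272
2 8 source -0.0836
3 12 load 0.0167
4 16 source 0.0596
5 20 load 0.0208

Γ_L=-0.904762, Γ_S=0.428571; launch V₁=1·200/700=0.285714
k=0 src: V=0.2857
k=1 load: inc=0.285714, refl=0.285714·-0.904762=-0.2585; V=0.000000+0.285714+-0.258503=0.0272
k=2 src: inc=-0.258503, refl=-0.258503·0.428571=-0.1108; V=0.285714+-0.258503+-0.110787=-0.0836
k=3 load: inc=-0.110787, refl=-0.110787·-0.904762=0.1002; V=0.027211+-0.110787+0.100236=0.0167
k=4 src: inc=0.100236, refl=0.100236·0.428571=0.0430; V=-0.083576+0.100236+0.042958=0.0596
k=5 load: inc=0.042958, refl=0.042958·-0.904762=-0.0389; V=0.016660+0.042958+-0.038867=0.0208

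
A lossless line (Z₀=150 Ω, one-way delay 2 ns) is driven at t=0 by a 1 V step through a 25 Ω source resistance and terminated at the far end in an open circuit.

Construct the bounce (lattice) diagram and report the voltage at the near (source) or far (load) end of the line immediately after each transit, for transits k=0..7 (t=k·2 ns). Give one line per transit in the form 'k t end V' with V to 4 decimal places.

Γ_L=1.000000, Γ_S=-0.714286; launch V₁=1·150/175=0.857143
k=0 src: V=0.8571
k=1 load: inc=0.857143, refl=0.857143·1.000000=0.8571; V=0.000000+0.857143+0.857143=1.7143
k=2 src: inc=0.857143, refl=0.857143·-0.714286=-0.6122; V=0.857143+0.857143+-0.612245=1.1020
k=3 load: inc=-0.612245, refl=-0.612245·1.000000=-0.6122; V=1.714286+-0.612245+-0.612245=0.4898
k=4 src: inc=-0.612245, refl=-0.612245·-0.714286=0.4373; V=1.102041+-0.612245+0.437318=0.9271
k=5 load: inc=0.437318, refl=0.437318·1.000000=0.4373; V=0.489796+0.437318+0.437318=1.3644
k=6 src: inc=0.437318, refl=0.437318·-0.714286=-0.3124; V=0.927114+0.437318+-0.312370=1.0521
k=7 load: inc=-0.312370, refl=-0.312370·1.000000=-0.3124; V=1.364431+-0.312370+-0.312370=0.7397

0 0 source 0.8571
1 2 load 1.7143
2 4 source 1.1020
3 6 load 0.4898
4 8 source 0.9271
5 10 load 1.3644
6 12 source 1.0521
7 14 load 0.7397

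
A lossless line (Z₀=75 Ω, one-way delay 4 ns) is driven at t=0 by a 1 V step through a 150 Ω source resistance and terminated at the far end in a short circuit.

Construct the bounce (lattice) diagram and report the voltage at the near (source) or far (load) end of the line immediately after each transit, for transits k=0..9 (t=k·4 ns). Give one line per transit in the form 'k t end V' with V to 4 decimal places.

0 0 source 0.3333
1 4 load 0.0000
2 8 source -0.1111
3 12 load 0.0000
4 16 source 0.0370
5 20 load 0.0000
6 24 source -0.0123
7 28 load 0.0000
8 32 source 0.0041
9 36 load 0.0000

Γ_L=-1.000000, Γ_S=0.333333; launch V₁=1·75/225=0.333333
k=0 src: V=0.3333
k=1 load: inc=0.333333, refl=0.333333·-1.000000=-0.3333; V=0.000000+0.333333+-0.333333=0.0000
k=2 src: inc=-0.333333, refl=-0.333333·0.333333=-0.1111; V=0.333333+-0.333333+-0.111111=-0.1111
k=3 load: inc=-0.111111, refl=-0.111111·-1.000000=0.1111; V=0.000000+-0.111111+0.111111=0.0000
k=4 src: inc=0.111111, refl=0.111111·0.333333=0.0370; V=-0.111111+0.111111+0.037037=0.0370
k=5 load: inc=0.037037, refl=0.037037·-1.000000=-0.0370; V=0.000000+0.037037+-0.037037=0.0000
k=6 src: inc=-0.037037, refl=-0.037037·0.333333=-0.0123; V=0.037037+-0.037037+-0.012346=-0.0123
k=7 load: inc=-0.012346, refl=-0.012346·-1.000000=0.0123; V=0.000000+-0.012346+0.012346=0.0000
k=8 src: inc=0.012346, refl=0.012346·0.333333=0.0041; V=-0.012346+0.012346+0.004115=0.0041
k=9 load: inc=0.004115, refl=0.004115·-1.000000=-0.0041; V=0.000000+0.004115+-0.004115=0.0000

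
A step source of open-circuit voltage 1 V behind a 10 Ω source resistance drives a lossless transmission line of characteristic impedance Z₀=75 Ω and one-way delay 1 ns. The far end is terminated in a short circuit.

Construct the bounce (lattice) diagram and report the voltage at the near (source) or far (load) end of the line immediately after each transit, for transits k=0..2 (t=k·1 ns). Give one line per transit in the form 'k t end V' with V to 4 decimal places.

0 0 source 0.8824
1 1 load 0.0000
2 2 source 0.6747

Γ_L=-1.000000, Γ_S=-0.764706; launch V₁=1·75/85=0.882353
k=0 src: V=0.8824
k=1 load: inc=0.882353, refl=0.882353·-1.000000=-0.8824; V=0.000000+0.882353+-0.882353=0.0000
k=2 src: inc=-0.882353, refl=-0.882353·-0.764706=0.6747; V=0.882353+-0.882353+0.674740=0.6747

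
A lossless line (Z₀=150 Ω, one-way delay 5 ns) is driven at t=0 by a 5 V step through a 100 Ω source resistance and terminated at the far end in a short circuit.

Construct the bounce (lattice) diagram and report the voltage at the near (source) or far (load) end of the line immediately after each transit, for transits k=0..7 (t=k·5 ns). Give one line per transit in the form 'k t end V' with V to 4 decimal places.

Γ_L=-1.000000, Γ_S=-0.200000; launch V₁=5·150/250=3.000000
k=0 src: V=3.0000
k=1 load: inc=3.000000, refl=3.000000·-1.000000=-3.0000; V=0.000000+3.000000+-3.000000=0.0000
k=2 src: inc=-3.000000, refl=-3.000000·-0.200000=0.6000; V=3.000000+-3.000000+0.600000=0.6000
k=3 load: inc=0.600000, refl=0.600000·-1.000000=-0.6000; V=0.000000+0.600000+-0.600000=0.0000
k=4 src: inc=-0.600000, refl=-0.600000·-0.200000=0.1200; V=0.600000+-0.600000+0.120000=0.1200
k=5 load: inc=0.120000, refl=0.120000·-1.000000=-0.1200; V=0.000000+0.120000+-0.120000=0.0000
k=6 src: inc=-0.120000, refl=-0.120000·-0.200000=0.0240; V=0.120000+-0.120000+0.024000=0.0240
k=7 load: inc=0.024000, refl=0.024000·-1.000000=-0.0240; V=0.000000+0.024000+-0.024000=0.0000

0 0 source 3.0000
1 5 load 0.0000
2 10 source 0.6000
3 15 load 0.0000
4 20 source 0.1200
5 25 load 0.0000
6 30 source 0.0240
7 35 load 0.0000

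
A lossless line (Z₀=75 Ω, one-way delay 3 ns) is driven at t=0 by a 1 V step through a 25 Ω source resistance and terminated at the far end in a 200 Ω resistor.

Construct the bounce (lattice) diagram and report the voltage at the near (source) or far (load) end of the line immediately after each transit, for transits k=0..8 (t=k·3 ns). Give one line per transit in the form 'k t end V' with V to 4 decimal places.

Γ_L=0.454545, Γ_S=-0.500000; launch V₁=1·75/100=0.750000
k=0 src: V=0.7500
k=1 load: inc=0.750000, refl=0.750000·0.454545=0.3409; V=0.000000+0.750000+0.340909=1.0909
k=2 src: inc=0.340909, refl=0.340909·-0.500000=-0.1705; V=0.750000+0.340909+-0.170455=0.9205
k=3 load: inc=-0.170455, refl=-0.170455·0.454545=-0.0775; V=1.090909+-0.170455+-0.077479=0.8430
k=4 src: inc=-0.077479, refl=-0.077479·-0.500000=0.0387; V=0.920455+-0.077479+0.038740=0.8817
k=5 load: inc=0.038740, refl=0.038740·0.454545=0.0176; V=0.842975+0.038740+0.017609=0.8993
k=6 src: inc=0.017609, refl=0.017609·-0.500000=-0.0088; V=0.881715+0.017609+-0.008804=0.8905
k=7 load: inc=-0.008804, refl=-0.008804·0.454545=-0.0040; V=0.899324+-0.008804+-0.004002=0.8865
k=8 src: inc=-0.004002, refl=-0.004002·-0.500000=0.0020; V=0.890519+-0.004002+0.002001=0.8885

0 0 source 0.7500
1 3 load 1.0909
2 6 source 0.9205
3 9 load 0.8430
4 12 source 0.8817
5 15 load 0.8993
6 18 source 0.8905
7 21 load 0.8865
8 24 source 0.8885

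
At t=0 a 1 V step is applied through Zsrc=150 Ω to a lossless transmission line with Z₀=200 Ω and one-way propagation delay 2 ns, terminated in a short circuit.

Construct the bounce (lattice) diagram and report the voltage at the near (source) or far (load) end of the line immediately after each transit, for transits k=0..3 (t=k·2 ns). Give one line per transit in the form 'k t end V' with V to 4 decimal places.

Γ_L=-1.000000, Γ_S=-0.142857; launch V₁=1·200/350=0.571429
k=0 src: V=0.5714
k=1 load: inc=0.571429, refl=0.571429·-1.000000=-0.5714; V=0.000000+0.571429+-0.571429=0.0000
k=2 src: inc=-0.571429, refl=-0.571429·-0.142857=0.0816; V=0.571429+-0.571429+0.081633=0.0816
k=3 load: inc=0.081633, refl=0.081633·-1.000000=-0.0816; V=0.000000+0.081633+-0.081633=0.0000

0 0 source 0.5714
1 2 load 0.0000
2 4 source 0.0816
3 6 load 0.0000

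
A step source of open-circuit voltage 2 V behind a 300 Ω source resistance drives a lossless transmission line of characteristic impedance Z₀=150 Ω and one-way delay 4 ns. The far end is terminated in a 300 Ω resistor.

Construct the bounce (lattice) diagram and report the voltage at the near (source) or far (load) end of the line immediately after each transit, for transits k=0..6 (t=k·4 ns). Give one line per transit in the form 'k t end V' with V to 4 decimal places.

0 0 source 0.6667
1 4 load 0.8889
2 8 source 0.9630
3 12 load 0.9877
4 16 source 0.9959
5 20 load 0.9986
6 24 source 0.9995

Γ_L=0.333333, Γ_S=0.333333; launch V₁=2·150/450=0.666667
k=0 src: V=0.6667
k=1 load: inc=0.666667, refl=0.666667·0.333333=0.2222; V=0.000000+0.666667+0.222222=0.8889
k=2 src: inc=0.222222, refl=0.222222·0.333333=0.0741; V=0.666667+0.222222+0.074074=0.9630
k=3 load: inc=0.074074, refl=0.074074·0.333333=0.0247; V=0.888889+0.074074+0.024691=0.9877
k=4 src: inc=0.024691, refl=0.024691·0.333333=0.0082; V=0.962963+0.024691+0.008230=0.9959
k=5 load: inc=0.008230, refl=0.008230·0.333333=0.0027; V=0.987654+0.008230+0.002743=0.9986
k=6 src: inc=0.002743, refl=0.002743·0.333333=0.0009; V=0.995885+0.002743+0.000914=0.9995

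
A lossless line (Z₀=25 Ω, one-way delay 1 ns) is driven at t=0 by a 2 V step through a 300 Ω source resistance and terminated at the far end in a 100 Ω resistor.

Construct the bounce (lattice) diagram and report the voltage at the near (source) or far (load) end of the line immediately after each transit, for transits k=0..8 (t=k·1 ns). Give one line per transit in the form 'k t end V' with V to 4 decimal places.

0 0 source 0.1538
1 1 load 0.2462
2 2 source 0.3243
3 3 load 0.3711
4 4 source 0.4108
5 5 load 0.4346
6 6 source 0.4547
7 7 load 0.4668
8 8 source 0.4770

Γ_L=0.600000, Γ_S=0.846154; launch V₁=2·25/325=0.153846
k=0 src: V=0.1538
k=1 load: inc=0.153846, refl=0.153846·0.600000=0.0923; V=0.000000+0.153846+0.092308=0.2462
k=2 src: inc=0.092308, refl=0.092308·0.846154=0.0781; V=0.153846+0.092308+0.078107=0.3243
k=3 load: inc=0.078107, refl=0.078107·0.600000=0.0469; V=0.246154+0.078107+0.046864=0.3711
k=4 src: inc=0.046864, refl=0.046864·0.846154=0.0397; V=0.324260+0.046864+0.039654=0.4108
k=5 load: inc=0.039654, refl=0.039654·0.600000=0.0238; V=0.371124+0.039654+0.023792=0.4346
k=6 src: inc=0.023792, refl=0.023792·0.846154=0.0201; V=0.410778+0.023792+0.020132=0.4547
k=7 load: inc=0.020132, refl=0.020132·0.600000=0.0121; V=0.434571+0.020132+0.012079=0.4668
k=8 src: inc=0.012079, refl=0.012079·0.846154=0.0102; V=0.454703+0.012079+0.010221=0.4770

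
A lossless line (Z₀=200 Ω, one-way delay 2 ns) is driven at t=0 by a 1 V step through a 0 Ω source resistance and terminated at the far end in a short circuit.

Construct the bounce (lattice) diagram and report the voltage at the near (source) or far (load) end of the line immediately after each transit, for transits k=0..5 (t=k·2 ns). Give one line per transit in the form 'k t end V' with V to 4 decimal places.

0 0 source 1.0000
1 2 load 0.0000
2 4 source 1.0000
3 6 load 0.0000
4 8 source 1.0000
5 10 load 0.0000

Γ_L=-1.000000, Γ_S=-1.000000; launch V₁=1·200/200=1.000000
k=0 src: V=1.0000
k=1 load: inc=1.000000, refl=1.000000·-1.000000=-1.0000; V=0.000000+1.000000+-1.000000=0.0000
k=2 src: inc=-1.000000, refl=-1.000000·-1.000000=1.0000; V=1.000000+-1.000000+1.000000=1.0000
k=3 load: inc=1.000000, refl=1.000000·-1.000000=-1.0000; V=0.000000+1.000000+-1.000000=0.0000
k=4 src: inc=-1.000000, refl=-1.000000·-1.000000=1.0000; V=1.000000+-1.000000+1.000000=1.0000
k=5 load: inc=1.000000, refl=1.000000·-1.000000=-1.0000; V=0.000000+1.000000+-1.000000=0.0000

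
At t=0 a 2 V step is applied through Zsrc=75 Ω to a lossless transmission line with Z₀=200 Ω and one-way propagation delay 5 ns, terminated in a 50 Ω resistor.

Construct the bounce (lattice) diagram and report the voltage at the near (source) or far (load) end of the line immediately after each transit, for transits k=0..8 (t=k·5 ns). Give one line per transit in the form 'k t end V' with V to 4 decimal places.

Γ_L=-0.600000, Γ_S=-0.454545; launch V₁=2·200/275=1.454545
k=0 src: V=1.4545
k=1 load: inc=1.454545, refl=1.454545·-0.600000=-0.8727; V=0.000000+1.454545+-0.872727=0.5818
k=2 src: inc=-0.872727, refl=-0.872727·-0.454545=0.3967; V=1.454545+-0.872727+0.396694=0.9785
k=3 load: inc=0.396694, refl=0.396694·-0.600000=-0.2380; V=0.581818+0.396694+-0.238017=0.7405
k=4 src: inc=-0.238017, refl=-0.238017·-0.454545=0.1082; V=0.978512+-0.238017+0.108189=0.8487
k=5 load: inc=0.108189, refl=0.108189·-0.600000=-0.0649; V=0.740496+0.108189+-0.064914=0.7838
k=6 src: inc=-0.064914, refl=-0.064914·-0.454545=0.0295; V=0.848685+-0.064914+0.029506=0.8133
k=7 load: inc=0.029506, refl=0.029506·-0.600000=-0.0177; V=0.783772+0.029506+-0.017704=0.7956
k=8 src: inc=-0.017704, refl=-0.017704·-0.454545=0.0080; V=0.813278+-0.017704+0.008047=0.8036

0 0 source 1.4545
1 5 load 0.5818
2 10 source 0.9785
3 15 load 0.7405
4 20 source 0.8487
5 25 load 0.7838
6 30 source 0.8133
7 35 load 0.7956
8 40 source 0.8036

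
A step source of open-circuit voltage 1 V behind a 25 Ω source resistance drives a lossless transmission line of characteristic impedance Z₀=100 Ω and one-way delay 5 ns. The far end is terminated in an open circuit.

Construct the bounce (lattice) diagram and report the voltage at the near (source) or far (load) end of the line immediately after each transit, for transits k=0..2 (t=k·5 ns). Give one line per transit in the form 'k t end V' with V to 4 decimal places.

0 0 source 0.8000
1 5 load 1.6000
2 10 source 1.1200

Γ_L=1.000000, Γ_S=-0.600000; launch V₁=1·100/125=0.800000
k=0 src: V=0.8000
k=1 load: inc=0.800000, refl=0.800000·1.000000=0.8000; V=0.000000+0.800000+0.800000=1.6000
k=2 src: inc=0.800000, refl=0.800000·-0.600000=-0.4800; V=0.800000+0.800000+-0.480000=1.1200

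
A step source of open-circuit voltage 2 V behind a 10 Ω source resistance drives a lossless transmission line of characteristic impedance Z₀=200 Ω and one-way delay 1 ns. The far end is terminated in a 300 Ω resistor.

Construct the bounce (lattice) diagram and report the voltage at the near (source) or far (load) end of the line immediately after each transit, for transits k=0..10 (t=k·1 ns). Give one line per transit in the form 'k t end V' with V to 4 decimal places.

0 0 source 1.9048
1 1 load 2.2857
2 2 source 1.9410
3 3 load 1.8721
4 4 source 1.9345
5 5 load 1.9470
6 6 source 1.9357
7 7 load 1.9334
8 8 source 1.9355
9 9 load 1.9359
10 10 source 1.9355

Γ_L=0.200000, Γ_S=-0.904762; launch V₁=2·200/210=1.904762
k=0 src: V=1.9048
k=1 load: inc=1.904762, refl=1.904762·0.200000=0.3810; V=0.000000+1.904762+0.380952=2.2857
k=2 src: inc=0.380952, refl=0.380952·-0.904762=-0.3447; V=1.904762+0.380952+-0.344671=1.9410
k=3 load: inc=-0.344671, refl=-0.344671·0.200000=-0.0689; V=2.285714+-0.344671+-0.068934=1.8721
k=4 src: inc=-0.068934, refl=-0.068934·-0.904762=0.0624; V=1.941043+-0.068934+0.062369=1.9345
k=5 load: inc=0.062369, refl=0.062369·0.200000=0.0125; V=1.872109+0.062369+0.012474=1.9470
k=6 src: inc=0.012474, refl=0.012474·-0.904762=-0.0113; V=1.934478+0.012474+-0.011286=1.9357
k=7 load: inc=-0.011286, refl=-0.011286·0.200000=-0.0023; V=1.946952+-0.011286+-0.002257=1.9334
k=8 src: inc=-0.002257, refl=-0.002257·-0.904762=0.0020; V=1.935666+-0.002257+0.002042=1.9355
k=9 load: inc=0.002042, refl=0.002042·0.200000=0.0004; V=1.933409+0.002042+0.000408=1.9359
k=10 src: inc=0.000408, refl=0.000408·-0.904762=-0.0004; V=1.935451+0.000408+-0.000370=1.9355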